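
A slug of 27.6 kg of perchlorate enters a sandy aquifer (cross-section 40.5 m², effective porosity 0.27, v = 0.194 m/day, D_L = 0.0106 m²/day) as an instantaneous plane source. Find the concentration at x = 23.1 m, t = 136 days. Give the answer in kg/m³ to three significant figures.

For an instantaneous plane source, C(x,t) = M/(n_e·A·√(4πDt)) · exp(−(x−vt)²/(4Dt)), with n_e·A the pore (flow) area.
Plume center vt = 0.194 × 136 = 26.384 m, so the well at 23.1 m is 3.284 m upgradient of the peak.
√(4πDt) = 4.256 m, giving peak height M/(n_e·A·√(4πDt)) = 27.6/(0.27 × 40.5 × 4.256) = 0.5930 kg/m³.
(x−vt)²/(4Dt) = (-3.284)²/(4 × 0.0106 × 136) = 1.870; exp(−1.870) = 0.1541.
C = 0.5930 × 0.1541 = 0.0914 kg/m³.

0.0914 kg/m³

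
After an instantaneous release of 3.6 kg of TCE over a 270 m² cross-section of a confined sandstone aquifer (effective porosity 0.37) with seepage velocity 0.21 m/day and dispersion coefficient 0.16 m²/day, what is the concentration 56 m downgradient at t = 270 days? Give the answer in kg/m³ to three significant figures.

0.00154 kg/m³

For an instantaneous plane source, C(x,t) = M/(n_e·A·√(4πDt)) · exp(−(x−vt)²/(4Dt)), with n_e·A the pore (flow) area.
Plume center vt = 0.21 × 270 = 56.7 m, so the well at 56 m is 0.7 m upgradient of the peak.
√(4πDt) = 23.30 m, giving peak height M/(n_e·A·√(4πDt)) = 3.6/(0.37 × 270 × 23.30) = 0.001547 kg/m³.
(x−vt)²/(4Dt) = (-0.7)²/(4 × 0.16 × 270) = 0.002836; exp(−0.002836) = 0.9972.
C = 0.001547 × 0.9972 = 0.00154 kg/m³.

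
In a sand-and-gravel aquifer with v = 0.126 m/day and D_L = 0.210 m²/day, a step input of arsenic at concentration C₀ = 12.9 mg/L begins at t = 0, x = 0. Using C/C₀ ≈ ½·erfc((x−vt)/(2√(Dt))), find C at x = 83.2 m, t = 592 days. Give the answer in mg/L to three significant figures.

3.77 mg/L

For a continuous step input, C/C₀ ≈ ½·erfc((x−vt)/(2√(Dt))).
vt = 0.126 × 592 = 74.592 m and 2√(Dt) = 2√(0.210 × 592) = 22.30 m.
Argument (x−vt)/(2√(Dt)) = (83.2 − 74.592)/22.30 = 0.3860; ½·erfc(0.3860) = 0.2926.
C = 12.9 × 0.2926 = 3.77 mg/L.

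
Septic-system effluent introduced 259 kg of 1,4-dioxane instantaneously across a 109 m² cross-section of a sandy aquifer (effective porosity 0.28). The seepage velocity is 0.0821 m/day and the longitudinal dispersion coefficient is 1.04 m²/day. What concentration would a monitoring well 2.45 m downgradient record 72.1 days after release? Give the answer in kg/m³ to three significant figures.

For an instantaneous plane source, C(x,t) = M/(n_e·A·√(4πDt)) · exp(−(x−vt)²/(4Dt)), with n_e·A the pore (flow) area.
Plume center vt = 0.0821 × 72.1 = 5.91941 m, so the well at 2.45 m is 3.46941 m upgradient of the peak.
√(4πDt) = 30.70 m, giving peak height M/(n_e·A·√(4πDt)) = 259/(0.28 × 109 × 30.70) = 0.2764 kg/m³.
(x−vt)²/(4Dt) = (-3.46941)²/(4 × 1.04 × 72.1) = 0.04013; exp(−0.04013) = 0.9607.
C = 0.2764 × 0.9607 = 0.266 kg/m³.

0.266 kg/m³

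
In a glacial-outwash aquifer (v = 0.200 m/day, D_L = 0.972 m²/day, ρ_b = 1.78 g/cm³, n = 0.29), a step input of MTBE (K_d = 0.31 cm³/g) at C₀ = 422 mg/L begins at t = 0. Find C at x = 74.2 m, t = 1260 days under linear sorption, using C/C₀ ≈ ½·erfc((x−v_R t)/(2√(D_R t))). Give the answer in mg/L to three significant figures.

282 mg/L

Retardation factor R = 1 + ρ_b·K_d/n = 1 + 1.78 × 0.31/0.29 = 2.903.
Sorption retards both mechanisms: v_R = v/R = 0.06889 m/day, D_R = D/R = 0.3348 m²/day.
v_R·t = 0.06889 × 1260 = 86.8014 m; 2√(D_R t) = 41.08 m; argument = (74.2 − 86.8014)/41.08 = -0.3068.
C = C₀ × ½·erfc(-0.3068) = 422 × 0.6678 = 282 mg/L.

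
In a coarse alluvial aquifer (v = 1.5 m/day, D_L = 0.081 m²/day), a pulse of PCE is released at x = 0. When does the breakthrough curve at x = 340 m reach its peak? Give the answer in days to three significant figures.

227 days

For the 1D instantaneous-source solution, setting ∂C/∂t = 0 at fixed x gives v²t² + 2Dt − x² = 0, so t = (√(D² + v²x²) − D)/v².
√(D² + v²x²) = √(0.081² + 1.5² × 340²) = 510.0; v² = 2.25.
t = (510.0 − 0.081)/2.25 = 227 days (vs. the pure-advection estimate x/v = 227 d).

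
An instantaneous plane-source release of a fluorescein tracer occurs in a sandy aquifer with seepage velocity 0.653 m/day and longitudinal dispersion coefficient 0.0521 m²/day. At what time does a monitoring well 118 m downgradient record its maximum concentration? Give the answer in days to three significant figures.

181 days

For the 1D instantaneous-source solution, setting ∂C/∂t = 0 at fixed x gives v²t² + 2Dt − x² = 0, so t = (√(D² + v²x²) − D)/v².
√(D² + v²x²) = √(0.0521² + 0.653² × 118²) = 77.05; v² = 0.426409.
t = (77.05 − 0.0521)/0.426409 = 181 days (vs. the pure-advection estimate x/v = 181 d).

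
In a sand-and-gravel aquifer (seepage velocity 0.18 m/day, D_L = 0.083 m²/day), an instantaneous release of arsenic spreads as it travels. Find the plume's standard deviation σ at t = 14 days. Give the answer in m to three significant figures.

1.52 m

Dispersive spreading gives a Gaussian with σ² = 2Dt; advection only shifts the center.
σ = √(2 × 0.083 × 14) = 1.52 m.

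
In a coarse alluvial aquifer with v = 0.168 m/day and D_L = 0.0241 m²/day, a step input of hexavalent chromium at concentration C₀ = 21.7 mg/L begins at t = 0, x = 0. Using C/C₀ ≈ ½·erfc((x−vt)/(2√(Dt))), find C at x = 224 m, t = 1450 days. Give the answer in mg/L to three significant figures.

For a continuous step input, C/C₀ ≈ ½·erfc((x−vt)/(2√(Dt))).
vt = 0.168 × 1450 = 243.6 m and 2√(Dt) = 2√(0.0241 × 1450) = 11.82 m.
Argument (x−vt)/(2√(Dt)) = (224 − 243.6)/11.82 = -1.658; ½·erfc(-1.658) = 0.9905.
C = 21.7 × 0.9905 = 21.5 mg/L.

21.5 mg/L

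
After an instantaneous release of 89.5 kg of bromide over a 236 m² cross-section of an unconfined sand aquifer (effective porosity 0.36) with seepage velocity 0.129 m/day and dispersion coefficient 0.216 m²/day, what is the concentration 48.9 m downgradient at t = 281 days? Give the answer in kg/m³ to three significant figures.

0.0197 kg/m³

For an instantaneous plane source, C(x,t) = M/(n_e·A·√(4πDt)) · exp(−(x−vt)²/(4Dt)), with n_e·A the pore (flow) area.
Plume center vt = 0.129 × 281 = 36.249 m, so the well at 48.9 m is 12.651 m downgradient of the peak.
√(4πDt) = 27.62 m, giving peak height M/(n_e·A·√(4πDt)) = 89.5/(0.36 × 236 × 27.62) = 0.03814 kg/m³.
(x−vt)²/(4Dt) = (12.651)²/(4 × 0.216 × 281) = 0.6592; exp(−0.6592) = 0.5173.
C = 0.03814 × 0.5173 = 0.0197 kg/m³.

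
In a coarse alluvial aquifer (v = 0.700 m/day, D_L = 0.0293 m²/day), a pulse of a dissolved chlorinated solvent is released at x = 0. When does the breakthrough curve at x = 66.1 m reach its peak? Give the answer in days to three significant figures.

94.4 days

For the 1D instantaneous-source solution, setting ∂C/∂t = 0 at fixed x gives v²t² + 2Dt − x² = 0, so t = (√(D² + v²x²) − D)/v².
√(D² + v²x²) = √(0.0293² + 0.700² × 66.1²) = 46.27; v² = 0.49.
t = (46.27 − 0.0293)/0.49 = 94.4 days (vs. the pure-advection estimate x/v = 94.4 d).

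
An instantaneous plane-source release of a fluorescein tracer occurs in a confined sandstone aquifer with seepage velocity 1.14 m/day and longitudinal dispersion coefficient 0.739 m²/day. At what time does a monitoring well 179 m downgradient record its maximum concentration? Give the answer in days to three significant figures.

156 days

For the 1D instantaneous-source solution, setting ∂C/∂t = 0 at fixed x gives v²t² + 2Dt − x² = 0, so t = (√(D² + v²x²) − D)/v².
√(D² + v²x²) = √(0.739² + 1.14² × 179²) = 204.1; v² = 1.2996.
t = (204.1 − 0.739)/1.2996 = 156 days (vs. the pure-advection estimate x/v = 157 d).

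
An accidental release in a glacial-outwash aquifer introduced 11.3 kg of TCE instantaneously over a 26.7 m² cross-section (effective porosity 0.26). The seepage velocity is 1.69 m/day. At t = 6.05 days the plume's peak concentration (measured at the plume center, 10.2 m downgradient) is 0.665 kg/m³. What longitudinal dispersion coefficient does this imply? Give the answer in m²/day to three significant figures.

At the plume center C_max = M/(n_e·A·√(4πDt)), so D = M²/(4πt·(n_e·A·C_max)²).
n_e·A·C_max = 0.26 × 26.7 × 0.665 = 4.616 kg/m.
D = 11.3²/(4π × 6.05 × 4.616²) = 0.0788 m²/day.

0.0788 m²/day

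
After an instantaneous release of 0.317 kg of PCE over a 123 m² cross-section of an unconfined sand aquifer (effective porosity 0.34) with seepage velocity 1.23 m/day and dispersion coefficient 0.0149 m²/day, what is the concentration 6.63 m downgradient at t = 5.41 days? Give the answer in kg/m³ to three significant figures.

0.00752 kg/m³

For an instantaneous plane source, C(x,t) = M/(n_e·A·√(4πDt)) · exp(−(x−vt)²/(4Dt)), with n_e·A the pore (flow) area.
Plume center vt = 1.23 × 5.41 = 6.6543 m, so the well at 6.63 m is 0.0243 m upgradient of the peak.
√(4πDt) = 1.006 m, giving peak height M/(n_e·A·√(4πDt)) = 0.317/(0.34 × 123 × 1.006) = 0.007535 kg/m³.
(x−vt)²/(4Dt) = (-0.0243)²/(4 × 0.0149 × 5.41) = 0.001831; exp(−0.001831) = 0.9982.
C = 0.007535 × 0.9982 = 0.00752 kg/m³.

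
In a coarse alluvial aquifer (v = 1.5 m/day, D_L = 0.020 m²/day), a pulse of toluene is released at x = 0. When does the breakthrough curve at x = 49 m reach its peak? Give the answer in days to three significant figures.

32.7 days

For the 1D instantaneous-source solution, setting ∂C/∂t = 0 at fixed x gives v²t² + 2Dt − x² = 0, so t = (√(D² + v²x²) − D)/v².
√(D² + v²x²) = √(0.020² + 1.5² × 49²) = 73.50; v² = 2.25.
t = (73.50 − 0.020)/2.25 = 32.7 days (vs. the pure-advection estimate x/v = 32.7 d).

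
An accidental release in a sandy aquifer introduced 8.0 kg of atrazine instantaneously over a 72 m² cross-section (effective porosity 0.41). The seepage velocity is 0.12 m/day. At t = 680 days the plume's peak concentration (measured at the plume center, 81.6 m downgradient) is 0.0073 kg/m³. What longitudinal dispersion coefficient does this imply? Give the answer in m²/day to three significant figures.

At the plume center C_max = M/(n_e·A·√(4πDt)), so D = M²/(4πt·(n_e·A·C_max)²).
n_e·A·C_max = 0.41 × 72 × 0.0073 = 0.2155 kg/m.
D = 8.0²/(4π × 680 × 0.2155²) = 0.161 m²/day.

0.161 m²/day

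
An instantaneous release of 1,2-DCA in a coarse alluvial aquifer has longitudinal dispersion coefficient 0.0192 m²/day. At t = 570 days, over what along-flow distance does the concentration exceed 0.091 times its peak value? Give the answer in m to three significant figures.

20.5 m

The plume is Gaussian with σ = √(2Dt) = √(2 × 0.0192 × 570) = 4.678 m.
C/C_peak = exp(−Δx²/(2σ²)) = 0.091 ⇒ Δx = σ·√(−2 ln 0.091) = 4.678 × 2.189 = 10.24 m.
Width = 2Δx = 20.5 m.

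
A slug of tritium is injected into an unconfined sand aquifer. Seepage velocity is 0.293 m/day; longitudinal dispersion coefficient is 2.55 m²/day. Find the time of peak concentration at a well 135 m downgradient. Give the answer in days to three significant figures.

432 days

For the 1D instantaneous-source solution, setting ∂C/∂t = 0 at fixed x gives v²t² + 2Dt − x² = 0, so t = (√(D² + v²x²) − D)/v².
√(D² + v²x²) = √(2.55² + 0.293² × 135²) = 39.64; v² = 0.085849.
t = (39.64 − 2.55)/0.085849 = 432 days (vs. the pure-advection estimate x/v = 461 d).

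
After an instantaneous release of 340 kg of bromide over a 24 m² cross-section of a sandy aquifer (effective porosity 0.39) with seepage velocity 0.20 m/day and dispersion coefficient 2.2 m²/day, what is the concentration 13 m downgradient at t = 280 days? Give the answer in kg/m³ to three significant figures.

For an instantaneous plane source, C(x,t) = M/(n_e·A·√(4πDt)) · exp(−(x−vt)²/(4Dt)), with n_e·A the pore (flow) area.
Plume center vt = 0.20 × 280 = 56 m, so the well at 13 m is 43 m upgradient of the peak.
√(4πDt) = 87.98 m, giving peak height M/(n_e·A·√(4πDt)) = 340/(0.39 × 24 × 87.98) = 0.4129 kg/m³.
(x−vt)²/(4Dt) = (-43)²/(4 × 2.2 × 280) = 0.7504; exp(−0.7504) = 0.4722.
C = 0.4129 × 0.4722 = 0.195 kg/m³.

0.195 kg/m³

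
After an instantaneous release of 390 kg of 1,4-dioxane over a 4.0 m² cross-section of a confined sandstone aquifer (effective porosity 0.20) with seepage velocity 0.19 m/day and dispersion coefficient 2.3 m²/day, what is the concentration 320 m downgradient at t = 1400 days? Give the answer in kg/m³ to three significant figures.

1.93 kg/m³

For an instantaneous plane source, C(x,t) = M/(n_e·A·√(4πDt)) · exp(−(x−vt)²/(4Dt)), with n_e·A the pore (flow) area.
Plume center vt = 0.19 × 1400 = 266 m, so the well at 320 m is 54 m downgradient of the peak.
√(4πDt) = 201.2 m, giving peak height M/(n_e·A·√(4πDt)) = 390/(0.20 × 4.0 × 201.2) = 2.423 kg/m³.
(x−vt)²/(4Dt) = (54)²/(4 × 2.3 × 1400) = 0.2264; exp(−0.2264) = 0.7974.
C = 2.423 × 0.7974 = 1.93 kg/m³.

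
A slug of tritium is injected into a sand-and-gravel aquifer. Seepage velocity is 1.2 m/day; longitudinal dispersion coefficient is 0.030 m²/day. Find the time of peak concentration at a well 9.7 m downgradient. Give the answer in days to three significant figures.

8.06 days

For the 1D instantaneous-source solution, setting ∂C/∂t = 0 at fixed x gives v²t² + 2Dt − x² = 0, so t = (√(D² + v²x²) − D)/v².
√(D² + v²x²) = √(0.030² + 1.2² × 9.7²) = 11.64; v² = 1.44.
t = (11.64 − 0.030)/1.44 = 8.06 days (vs. the pure-advection estimate x/v = 8.08 d).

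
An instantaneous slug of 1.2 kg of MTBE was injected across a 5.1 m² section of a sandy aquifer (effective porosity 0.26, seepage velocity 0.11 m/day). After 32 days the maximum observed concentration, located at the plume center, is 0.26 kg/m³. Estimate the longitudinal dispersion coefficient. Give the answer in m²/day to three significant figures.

At the plume center C_max = M/(n_e·A·√(4πDt)), so D = M²/(4πt·(n_e·A·C_max)²).
n_e·A·C_max = 0.26 × 5.1 × 0.26 = 0.3448 kg/m.
D = 1.2²/(4π × 32 × 0.3448²) = 0.0301 m²/day.

0.0301 m²/day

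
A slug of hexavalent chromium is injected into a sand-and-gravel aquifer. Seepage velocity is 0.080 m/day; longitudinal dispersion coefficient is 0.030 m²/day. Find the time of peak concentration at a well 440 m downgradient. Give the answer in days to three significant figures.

For the 1D instantaneous-source solution, setting ∂C/∂t = 0 at fixed x gives v²t² + 2Dt − x² = 0, so t = (√(D² + v²x²) − D)/v².
√(D² + v²x²) = √(0.030² + 0.080² × 440²) = 35.20; v² = 0.0064.
t = (35.20 − 0.030)/0.0064 = 5500 days (vs. the pure-advection estimate x/v = 5500 d).

5500 days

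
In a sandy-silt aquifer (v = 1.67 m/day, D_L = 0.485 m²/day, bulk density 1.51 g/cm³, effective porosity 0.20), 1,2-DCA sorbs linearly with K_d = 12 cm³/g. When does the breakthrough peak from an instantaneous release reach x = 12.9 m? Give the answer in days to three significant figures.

Retardation factor R = 1 + ρ_b·K_d/n = 1 + 1.51 × 12/0.20 = 91.60.
Sorption retards both mechanisms: v_R = v/R = 0.01823 m/day, D_R = D/R = 0.005295 m²/day.
Peak time from v_R²t² + 2D_R t − x² = 0: t = (√(D_R² + v_R²x²) − D_R)/v_R².
√(D_R² + v_R²x²) = √(0.005295² + 0.01823² × 12.9²) = 0.2352; v_R² = 0.0003323.
t = (0.2352 − 0.005295)/0.0003323 = 692 days.

692 days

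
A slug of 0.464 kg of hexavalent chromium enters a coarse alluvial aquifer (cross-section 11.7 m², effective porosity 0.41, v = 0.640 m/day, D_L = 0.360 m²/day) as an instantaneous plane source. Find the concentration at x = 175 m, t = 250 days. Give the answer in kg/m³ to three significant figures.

For an instantaneous plane source, C(x,t) = M/(n_e·A·√(4πDt)) · exp(−(x−vt)²/(4Dt)), with n_e·A the pore (flow) area.
Plume center vt = 0.640 × 250 = 160 m, so the well at 175 m is 15 m downgradient of the peak.
√(4πDt) = 33.63 m, giving peak height M/(n_e·A·√(4πDt)) = 0.464/(0.41 × 11.7 × 33.63) = 0.002876 kg/m³.
(x−vt)²/(4Dt) = (15)²/(4 × 0.360 × 250) = 0.6250; exp(−0.6250) = 0.5353.
C = 0.002876 × 0.5353 = 0.00154 kg/m³.

0.00154 kg/m³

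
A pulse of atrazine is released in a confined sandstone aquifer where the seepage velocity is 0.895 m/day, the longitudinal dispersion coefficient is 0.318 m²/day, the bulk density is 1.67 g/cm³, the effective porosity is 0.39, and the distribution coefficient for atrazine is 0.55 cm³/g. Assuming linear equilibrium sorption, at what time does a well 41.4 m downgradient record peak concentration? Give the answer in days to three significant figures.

Retardation factor R = 1 + ρ_b·K_d/n = 1 + 1.67 × 0.55/0.39 = 3.355.
Sorption retards both mechanisms: v_R = v/R = 0.2668 m/day, D_R = D/R = 0.09478 m²/day.
Peak time from v_R²t² + 2D_R t − x² = 0: t = (√(D_R² + v_R²x²) − D_R)/v_R².
√(D_R² + v_R²x²) = √(0.09478² + 0.2668² × 41.4²) = 11.05; v_R² = 0.07118.
t = (11.05 − 0.09478)/0.07118 = 154 days.

154 days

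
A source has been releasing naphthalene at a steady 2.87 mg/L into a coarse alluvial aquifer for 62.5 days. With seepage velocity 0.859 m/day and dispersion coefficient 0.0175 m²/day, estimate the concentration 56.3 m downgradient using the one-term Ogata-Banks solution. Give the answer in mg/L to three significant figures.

For a continuous step input, C/C₀ ≈ ½·erfc((x−vt)/(2√(Dt))).
vt = 0.859 × 62.5 = 53.6875 m and 2√(Dt) = 2√(0.0175 × 62.5) = 2.092 m.
Argument (x−vt)/(2√(Dt)) = (56.3 − 53.6875)/2.092 = 1.249; ½·erfc(1.249) = 0.03867.
C = 2.87 × 0.03867 = 0.111 mg/L.

0.111 mg/L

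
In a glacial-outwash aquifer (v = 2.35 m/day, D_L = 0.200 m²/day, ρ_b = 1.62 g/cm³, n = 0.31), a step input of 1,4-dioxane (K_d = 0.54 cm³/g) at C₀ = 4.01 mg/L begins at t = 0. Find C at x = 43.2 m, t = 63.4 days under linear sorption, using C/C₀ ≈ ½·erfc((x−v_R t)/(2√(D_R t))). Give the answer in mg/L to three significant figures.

Retardation factor R = 1 + ρ_b·K_d/n = 1 + 1.62 × 0.54/0.31 = 3.822.
Sorption retards both mechanisms: v_R = v/R = 0.6149 m/day, D_R = D/R = 0.05233 m²/day.
v_R·t = 0.6149 × 63.4 = 38.98466 m; 2√(D_R t) = 3.643 m; argument = (43.2 − 38.98466)/3.643 = 1.157.
C = C₀ × ½·erfc(1.157) = 4.01 × 0.05089 = 0.204 mg/L.

0.204 mg/L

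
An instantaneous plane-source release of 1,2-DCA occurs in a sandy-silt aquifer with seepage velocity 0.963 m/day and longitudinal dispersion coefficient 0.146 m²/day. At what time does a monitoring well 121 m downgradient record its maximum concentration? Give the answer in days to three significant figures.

For the 1D instantaneous-source solution, setting ∂C/∂t = 0 at fixed x gives v²t² + 2Dt − x² = 0, so t = (√(D² + v²x²) − D)/v².
√(D² + v²x²) = √(0.146² + 0.963² × 121²) = 116.5; v² = 0.927369.
t = (116.5 − 0.146)/0.927369 = 125 days (vs. the pure-advection estimate x/v = 126 d).

125 days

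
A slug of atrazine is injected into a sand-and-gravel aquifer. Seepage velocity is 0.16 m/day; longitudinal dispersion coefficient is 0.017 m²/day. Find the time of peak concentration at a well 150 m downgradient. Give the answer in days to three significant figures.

For the 1D instantaneous-source solution, setting ∂C/∂t = 0 at fixed x gives v²t² + 2Dt − x² = 0, so t = (√(D² + v²x²) − D)/v².
√(D² + v²x²) = √(0.017² + 0.16² × 150²) = 24.00; v² = 0.0256.
t = (24.00 − 0.017)/0.0256 = 937 days (vs. the pure-advection estimate x/v = 938 d).

937 days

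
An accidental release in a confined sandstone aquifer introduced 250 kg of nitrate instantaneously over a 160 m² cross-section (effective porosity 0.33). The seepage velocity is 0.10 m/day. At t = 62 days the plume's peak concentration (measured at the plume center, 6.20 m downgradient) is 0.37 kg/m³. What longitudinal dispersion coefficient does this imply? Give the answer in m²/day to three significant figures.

0.210 m²/day

At the plume center C_max = M/(n_e·A·√(4πDt)), so D = M²/(4πt·(n_e·A·C_max)²).
n_e·A·C_max = 0.33 × 160 × 0.37 = 19.54 kg/m.
D = 250²/(4π × 62 × 19.54²) = 0.210 m²/day.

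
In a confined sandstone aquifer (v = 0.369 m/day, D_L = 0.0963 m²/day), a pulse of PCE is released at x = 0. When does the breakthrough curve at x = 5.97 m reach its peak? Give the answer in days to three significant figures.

15.5 days

For the 1D instantaneous-source solution, setting ∂C/∂t = 0 at fixed x gives v²t² + 2Dt − x² = 0, so t = (√(D² + v²x²) − D)/v².
√(D² + v²x²) = √(0.0963² + 0.369² × 5.97²) = 2.205; v² = 0.136161.
t = (2.205 − 0.0963)/0.136161 = 15.5 days (vs. the pure-advection estimate x/v = 16.2 d).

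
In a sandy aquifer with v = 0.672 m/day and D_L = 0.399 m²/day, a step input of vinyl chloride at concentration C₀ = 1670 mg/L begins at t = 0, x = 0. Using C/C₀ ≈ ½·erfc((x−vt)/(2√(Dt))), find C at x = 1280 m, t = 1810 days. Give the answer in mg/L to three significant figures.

78.3 mg/L

For a continuous step input, C/C₀ ≈ ½·erfc((x−vt)/(2√(Dt))).
vt = 0.672 × 1810 = 1216.32 m and 2√(Dt) = 2√(0.399 × 1810) = 53.75 m.
Argument (x−vt)/(2√(Dt)) = (1280 − 1216.32)/53.75 = 1.185; ½·erfc(1.185) = 0.04688.
C = 1670 × 0.04688 = 78.3 mg/L.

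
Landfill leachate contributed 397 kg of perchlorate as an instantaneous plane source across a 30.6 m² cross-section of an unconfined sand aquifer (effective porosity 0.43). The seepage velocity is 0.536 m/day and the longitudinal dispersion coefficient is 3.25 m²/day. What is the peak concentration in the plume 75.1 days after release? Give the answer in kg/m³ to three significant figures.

0.545 kg/m³

The peak of an instantaneous 1D plume sits at x = vt; there the Gaussian factor is 1 and C_max = M/(n_e·A·√(4πDt)), where n_e·A is the pore area the mass is dissolved in.
√(4πDt) = √(4π × 3.25 × 75.1) = 55.38 m, so C_max = 397/(0.43 × 30.6 × 55.38) = 0.545 kg/m³.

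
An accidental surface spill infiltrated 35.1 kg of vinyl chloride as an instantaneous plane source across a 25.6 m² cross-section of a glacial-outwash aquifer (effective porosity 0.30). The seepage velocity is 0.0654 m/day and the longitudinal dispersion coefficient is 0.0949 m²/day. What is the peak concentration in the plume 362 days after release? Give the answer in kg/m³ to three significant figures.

0.220 kg/m³

The peak of an instantaneous 1D plume sits at x = vt; there the Gaussian factor is 1 and C_max = M/(n_e·A·√(4πDt)), where n_e·A is the pore area the mass is dissolved in.
√(4πDt) = √(4π × 0.0949 × 362) = 20.78 m, so C_max = 35.1/(0.30 × 25.6 × 20.78) = 0.220 kg/m³.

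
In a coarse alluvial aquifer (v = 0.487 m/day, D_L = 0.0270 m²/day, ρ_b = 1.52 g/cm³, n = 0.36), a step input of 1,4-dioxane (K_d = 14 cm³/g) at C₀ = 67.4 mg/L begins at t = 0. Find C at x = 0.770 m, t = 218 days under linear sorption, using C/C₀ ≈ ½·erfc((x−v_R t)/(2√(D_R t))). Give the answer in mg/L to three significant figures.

Retardation factor R = 1 + ρ_b·K_d/n = 1 + 1.52 × 14/0.36 = 60.11.
Sorption retards both mechanisms: v_R = v/R = 0.008102 m/day, D_R = D/R = 0.0004492 m²/day.
v_R·t = 0.008102 × 218 = 1.766236 m; 2√(D_R t) = 0.6259 m; argument = (0.770 − 1.766236)/0.6259 = -1.592.
C = C₀ × ½·erfc(-1.592) = 67.4 × 0.9878 = 66.6 mg/L.

66.6 mg/L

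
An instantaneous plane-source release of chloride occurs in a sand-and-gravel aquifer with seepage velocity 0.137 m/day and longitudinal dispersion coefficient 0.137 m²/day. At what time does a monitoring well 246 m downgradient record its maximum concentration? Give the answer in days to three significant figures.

1790 days

For the 1D instantaneous-source solution, setting ∂C/∂t = 0 at fixed x gives v²t² + 2Dt − x² = 0, so t = (√(D² + v²x²) − D)/v².
√(D² + v²x²) = √(0.137² + 0.137² × 246²) = 33.70; v² = 0.018769.
t = (33.70 − 0.137)/0.018769 = 1790 days (vs. the pure-advection estimate x/v = 1800 d).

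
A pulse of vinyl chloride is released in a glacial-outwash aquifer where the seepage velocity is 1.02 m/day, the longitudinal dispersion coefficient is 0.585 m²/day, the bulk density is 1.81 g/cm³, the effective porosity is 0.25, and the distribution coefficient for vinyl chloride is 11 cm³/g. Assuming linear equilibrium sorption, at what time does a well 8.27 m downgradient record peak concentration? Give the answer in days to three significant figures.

610 days

Retardation factor R = 1 + ρ_b·K_d/n = 1 + 1.81 × 11/0.25 = 80.64.
Sorption retards both mechanisms: v_R = v/R = 0.01265 m/day, D_R = D/R = 0.007254 m²/day.
Peak time from v_R²t² + 2D_R t − x² = 0: t = (√(D_R² + v_R²x²) − D_R)/v_R².
√(D_R² + v_R²x²) = √(0.007254² + 0.01265² × 8.27²) = 0.1049; v_R² = 0.0001600.
t = (0.1049 − 0.007254)/0.0001600 = 610 days.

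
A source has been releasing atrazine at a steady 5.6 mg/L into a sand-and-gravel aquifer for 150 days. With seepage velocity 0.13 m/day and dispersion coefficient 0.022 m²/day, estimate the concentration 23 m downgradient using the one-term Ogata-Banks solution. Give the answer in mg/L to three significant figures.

0.485 mg/L

For a continuous step input, C/C₀ ≈ ½·erfc((x−vt)/(2√(Dt))).
vt = 0.13 × 150 = 19.5 m and 2√(Dt) = 2√(0.022 × 150) = 3.633 m.
Argument (x−vt)/(2√(Dt)) = (23 − 19.5)/3.633 = 0.9634; ½·erfc(0.9634) = 0.08653.
C = 5.6 × 0.08653 = 0.485 mg/L.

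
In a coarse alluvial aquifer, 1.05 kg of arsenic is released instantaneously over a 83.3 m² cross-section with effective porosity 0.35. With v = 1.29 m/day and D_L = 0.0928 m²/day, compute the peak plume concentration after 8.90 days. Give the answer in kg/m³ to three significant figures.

The peak of an instantaneous 1D plume sits at x = vt; there the Gaussian factor is 1 and C_max = M/(n_e·A·√(4πDt)), where n_e·A is the pore area the mass is dissolved in.
√(4πDt) = √(4π × 0.0928 × 8.90) = 3.222 m, so C_max = 1.05/(0.35 × 83.3 × 3.222) = 0.0112 kg/m³.

0.0112 kg/m³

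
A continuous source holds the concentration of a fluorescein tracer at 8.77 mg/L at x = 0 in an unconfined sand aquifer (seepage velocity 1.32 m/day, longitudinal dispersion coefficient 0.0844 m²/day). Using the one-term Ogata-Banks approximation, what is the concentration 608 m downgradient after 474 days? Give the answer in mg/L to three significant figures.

For a continuous step input, C/C₀ ≈ ½·erfc((x−vt)/(2√(Dt))).
vt = 1.32 × 474 = 625.68 m and 2√(Dt) = 2√(0.0844 × 474) = 12.65 m.
Argument (x−vt)/(2√(Dt)) = (608 − 625.68)/12.65 = -1.398; ½·erfc(-1.398) = 0.9760.
C = 8.77 × 0.9760 = 8.56 mg/L.

8.56 mg/L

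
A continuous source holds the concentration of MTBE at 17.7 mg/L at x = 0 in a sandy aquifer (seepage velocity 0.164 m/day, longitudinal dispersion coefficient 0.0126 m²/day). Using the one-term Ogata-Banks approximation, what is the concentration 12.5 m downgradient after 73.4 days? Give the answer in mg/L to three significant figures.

6.49 mg/L

For a continuous step input, C/C₀ ≈ ½·erfc((x−vt)/(2√(Dt))).
vt = 0.164 × 73.4 = 12.0376 m and 2√(Dt) = 2√(0.0126 × 73.4) = 1.923 m.
Argument (x−vt)/(2√(Dt)) = (12.5 − 12.0376)/1.923 = 0.2405; ½·erfc(0.2405) = 0.3669.
C = 17.7 × 0.3669 = 6.49 mg/L.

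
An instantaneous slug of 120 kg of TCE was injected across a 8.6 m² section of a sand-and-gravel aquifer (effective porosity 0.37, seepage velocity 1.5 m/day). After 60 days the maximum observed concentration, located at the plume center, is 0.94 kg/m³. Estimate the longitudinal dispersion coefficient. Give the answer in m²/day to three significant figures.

2.13 m²/day

At the plume center C_max = M/(n_e·A·√(4πDt)), so D = M²/(4πt·(n_e·A·C_max)²).
n_e·A·C_max = 0.37 × 8.6 × 0.94 = 2.991 kg/m.
D = 120²/(4π × 60 × 2.991²) = 2.13 m²/day.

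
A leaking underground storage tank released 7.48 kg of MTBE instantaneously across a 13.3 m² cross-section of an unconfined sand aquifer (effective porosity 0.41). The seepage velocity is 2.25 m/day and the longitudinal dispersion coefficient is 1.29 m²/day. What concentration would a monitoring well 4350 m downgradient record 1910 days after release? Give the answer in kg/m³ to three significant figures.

For an instantaneous plane source, C(x,t) = M/(n_e·A·√(4πDt)) · exp(−(x−vt)²/(4Dt)), with n_e·A the pore (flow) area.
Plume center vt = 2.25 × 1910 = 4297.5 m, so the well at 4350 m is 52.5 m downgradient of the peak.
√(4πDt) = 176.0 m, giving peak height M/(n_e·A·√(4πDt)) = 7.48/(0.41 × 13.3 × 176.0) = 0.007794 kg/m³.
(x−vt)²/(4Dt) = (52.5)²/(4 × 1.29 × 1910) = 0.2797; exp(−0.2797) = 0.7560.
C = 0.007794 × 0.7560 = 0.00589 kg/m³.

0.00589 kg/m³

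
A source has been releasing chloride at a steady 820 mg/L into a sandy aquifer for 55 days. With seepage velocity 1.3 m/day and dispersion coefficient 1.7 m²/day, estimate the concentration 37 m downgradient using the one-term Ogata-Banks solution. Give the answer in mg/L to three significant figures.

For a continuous step input, C/C₀ ≈ ½·erfc((x−vt)/(2√(Dt))).
vt = 1.3 × 55 = 71.5 m and 2√(Dt) = 2√(1.7 × 55) = 19.34 m.
Argument (x−vt)/(2√(Dt)) = (37 − 71.5)/19.34 = -1.784; ½·erfc(-1.784) = 0.9942.
C = 820 × 0.9942 = 815 mg/L.

815 mg/L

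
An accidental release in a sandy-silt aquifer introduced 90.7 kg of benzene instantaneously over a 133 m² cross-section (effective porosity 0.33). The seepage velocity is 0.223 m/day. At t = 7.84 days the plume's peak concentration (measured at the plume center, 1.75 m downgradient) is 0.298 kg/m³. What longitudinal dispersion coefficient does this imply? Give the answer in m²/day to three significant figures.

0.488 m²/day

At the plume center C_max = M/(n_e·A·√(4πDt)), so D = M²/(4πt·(n_e·A·C_max)²).
n_e·A·C_max = 0.33 × 133 × 0.298 = 13.08 kg/m.
D = 90.7²/(4π × 7.84 × 13.08²) = 0.488 m²/day.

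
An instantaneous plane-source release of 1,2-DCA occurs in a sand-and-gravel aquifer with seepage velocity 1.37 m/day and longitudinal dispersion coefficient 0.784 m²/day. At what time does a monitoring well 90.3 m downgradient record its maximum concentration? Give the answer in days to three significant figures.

For the 1D instantaneous-source solution, setting ∂C/∂t = 0 at fixed x gives v²t² + 2Dt − x² = 0, so t = (√(D² + v²x²) − D)/v².
√(D² + v²x²) = √(0.784² + 1.37² × 90.3²) = 123.7; v² = 1.8769.
t = (123.7 − 0.784)/1.8769 = 65.5 days (vs. the pure-advection estimate x/v = 65.9 d).

65.5 days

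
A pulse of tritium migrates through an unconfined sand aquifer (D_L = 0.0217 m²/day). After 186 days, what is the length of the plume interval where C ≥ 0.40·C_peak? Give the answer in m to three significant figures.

The plume is Gaussian with σ = √(2Dt) = √(2 × 0.0217 × 186) = 2.841 m.
C/C_peak = exp(−Δx²/(2σ²)) = 0.40 ⇒ Δx = σ·√(−2 ln 0.40) = 2.841 × 1.354 = 3.847 m.
Width = 2Δx = 7.69 m.

7.69 m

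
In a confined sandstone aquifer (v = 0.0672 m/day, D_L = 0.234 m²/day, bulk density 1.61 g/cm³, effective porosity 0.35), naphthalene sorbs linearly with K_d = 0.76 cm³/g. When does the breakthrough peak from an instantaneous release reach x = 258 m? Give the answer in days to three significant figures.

Retardation factor R = 1 + ρ_b·K_d/n = 1 + 1.61 × 0.76/0.35 = 4.496.
Sorption retards both mechanisms: v_R = v/R = 0.01495 m/day, D_R = D/R = 0.05205 m²/day.
Peak time from v_R²t² + 2D_R t − x² = 0: t = (√(D_R² + v_R²x²) − D_R)/v_R².
√(D_R² + v_R²x²) = √(0.05205² + 0.01495² × 258²) = 3.857; v_R² = 0.0002235.
t = (3.857 − 0.05205)/0.0002235 = 17000 days.

17000 days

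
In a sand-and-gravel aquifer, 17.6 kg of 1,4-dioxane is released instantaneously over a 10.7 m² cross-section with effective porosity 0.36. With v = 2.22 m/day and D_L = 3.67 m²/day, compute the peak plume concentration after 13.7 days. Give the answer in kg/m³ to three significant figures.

The peak of an instantaneous 1D plume sits at x = vt; there the Gaussian factor is 1 and C_max = M/(n_e·A·√(4πDt)), where n_e·A is the pore area the mass is dissolved in.
√(4πDt) = √(4π × 3.67 × 13.7) = 25.14 m, so C_max = 17.6/(0.36 × 10.7 × 25.14) = 0.182 kg/m³.

0.182 kg/m³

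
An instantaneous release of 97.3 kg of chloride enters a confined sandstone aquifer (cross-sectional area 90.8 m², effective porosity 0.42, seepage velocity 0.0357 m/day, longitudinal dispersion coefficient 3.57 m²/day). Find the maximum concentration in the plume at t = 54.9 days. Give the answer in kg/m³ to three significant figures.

0.0514 kg/m³

The peak of an instantaneous 1D plume sits at x = vt; there the Gaussian factor is 1 and C_max = M/(n_e·A·√(4πDt)), where n_e·A is the pore area the mass is dissolved in.
√(4πDt) = √(4π × 3.57 × 54.9) = 49.63 m, so C_max = 97.3/(0.42 × 90.8 × 49.63) = 0.0514 kg/m³.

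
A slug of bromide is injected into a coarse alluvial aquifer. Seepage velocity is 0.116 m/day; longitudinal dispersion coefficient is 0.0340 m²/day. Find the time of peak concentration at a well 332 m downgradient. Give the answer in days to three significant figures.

2860 days

For the 1D instantaneous-source solution, setting ∂C/∂t = 0 at fixed x gives v²t² + 2Dt − x² = 0, so t = (√(D² + v²x²) − D)/v².
√(D² + v²x²) = √(0.0340² + 0.116² × 332²) = 38.51; v² = 0.013456.
t = (38.51 − 0.0340)/0.013456 = 2860 days (vs. the pure-advection estimate x/v = 2860 d).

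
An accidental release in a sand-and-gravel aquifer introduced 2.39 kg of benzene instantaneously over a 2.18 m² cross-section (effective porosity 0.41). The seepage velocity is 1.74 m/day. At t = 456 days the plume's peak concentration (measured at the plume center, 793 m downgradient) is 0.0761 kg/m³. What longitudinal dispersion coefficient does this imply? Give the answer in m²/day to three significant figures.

At the plume center C_max = M/(n_e·A·√(4πDt)), so D = M²/(4πt·(n_e·A·C_max)²).
n_e·A·C_max = 0.41 × 2.18 × 0.0761 = 0.06802 kg/m.
D = 2.39²/(4π × 456 × 0.06802²) = 0.215 m²/day.

0.215 m²/day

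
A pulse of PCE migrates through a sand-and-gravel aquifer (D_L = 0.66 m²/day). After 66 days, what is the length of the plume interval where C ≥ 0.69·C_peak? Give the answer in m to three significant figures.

16.1 m

The plume is Gaussian with σ = √(2Dt) = √(2 × 0.66 × 66) = 9.334 m.
C/C_peak = exp(−Δx²/(2σ²)) = 0.69 ⇒ Δx = σ·√(−2 ln 0.69) = 9.334 × 0.8615 = 8.041 m.
Width = 2Δx = 16.1 m.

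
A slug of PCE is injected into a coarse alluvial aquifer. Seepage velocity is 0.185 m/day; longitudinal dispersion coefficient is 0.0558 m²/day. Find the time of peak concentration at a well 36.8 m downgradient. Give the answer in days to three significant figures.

197 days

For the 1D instantaneous-source solution, setting ∂C/∂t = 0 at fixed x gives v²t² + 2Dt − x² = 0, so t = (√(D² + v²x²) − D)/v².
√(D² + v²x²) = √(0.0558² + 0.185² × 36.8²) = 6.808; v² = 0.034225.
t = (6.808 − 0.0558)/0.034225 = 197 days (vs. the pure-advection estimate x/v = 199 d).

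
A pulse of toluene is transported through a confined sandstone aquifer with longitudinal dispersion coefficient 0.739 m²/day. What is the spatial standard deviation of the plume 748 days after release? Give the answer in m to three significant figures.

Dispersive spreading gives a Gaussian with σ² = 2Dt; advection only shifts the center.
σ = √(2 × 0.739 × 748) = 33.2 m.

33.2 m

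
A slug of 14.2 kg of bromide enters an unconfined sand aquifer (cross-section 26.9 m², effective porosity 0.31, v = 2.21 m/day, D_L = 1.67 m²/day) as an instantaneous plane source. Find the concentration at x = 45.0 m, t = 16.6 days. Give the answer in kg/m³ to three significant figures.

0.0489 kg/m³

For an instantaneous plane source, C(x,t) = M/(n_e·A·√(4πDt)) · exp(−(x−vt)²/(4Dt)), with n_e·A the pore (flow) area.
Plume center vt = 2.21 × 16.6 = 36.686 m, so the well at 45.0 m is 8.314 m downgradient of the peak.
√(4πDt) = 18.66 m, giving peak height M/(n_e·A·√(4πDt)) = 14.2/(0.31 × 26.9 × 18.66) = 0.09126 kg/m³.
(x−vt)²/(4Dt) = (8.314)²/(4 × 1.67 × 16.6) = 0.6234; exp(−0.6234) = 0.5361.
C = 0.09126 × 0.5361 = 0.0489 kg/m³.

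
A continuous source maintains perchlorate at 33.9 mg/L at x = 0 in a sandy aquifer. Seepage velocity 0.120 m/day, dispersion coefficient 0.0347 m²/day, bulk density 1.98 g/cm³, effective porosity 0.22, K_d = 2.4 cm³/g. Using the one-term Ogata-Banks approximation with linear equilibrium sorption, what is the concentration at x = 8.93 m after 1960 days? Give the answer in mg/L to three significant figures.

Retardation factor R = 1 + ρ_b·K_d/n = 1 + 1.98 × 2.4/0.22 = 22.60.
Sorption retards both mechanisms: v_R = v/R = 0.005310 m/day, D_R = D/R = 0.001535 m²/day.
v_R·t = 0.005310 × 1960 = 10.4076 m; 2√(D_R t) = 3.469 m; argument = (8.93 − 10.4076)/3.469 = -0.4259.
C = C₀ × ½·erfc(-0.4259) = 33.9 × 0.7265 = 24.6 mg/L.

24.6 mg/L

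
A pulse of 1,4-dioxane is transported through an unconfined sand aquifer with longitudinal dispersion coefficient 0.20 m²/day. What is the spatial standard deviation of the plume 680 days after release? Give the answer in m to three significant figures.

Dispersive spreading gives a Gaussian with σ² = 2Dt; advection only shifts the center.
σ = √(2 × 0.20 × 680) = 16.5 m.

16.5 m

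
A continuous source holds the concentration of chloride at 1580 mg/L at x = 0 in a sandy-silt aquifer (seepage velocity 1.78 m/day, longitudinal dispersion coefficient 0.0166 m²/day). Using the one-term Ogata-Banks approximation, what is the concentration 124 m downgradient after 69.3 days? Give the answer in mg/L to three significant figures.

For a continuous step input, C/C₀ ≈ ½·erfc((x−vt)/(2√(Dt))).
vt = 1.78 × 69.3 = 123.354 m and 2√(Dt) = 2√(0.0166 × 69.3) = 2.145 m.
Argument (x−vt)/(2√(Dt)) = (124 − 123.354)/2.145 = 0.3012; ½·erfc(0.3012) = 0.3351.
C = 1580 × 0.3351 = 529 mg/L.

529 mg/L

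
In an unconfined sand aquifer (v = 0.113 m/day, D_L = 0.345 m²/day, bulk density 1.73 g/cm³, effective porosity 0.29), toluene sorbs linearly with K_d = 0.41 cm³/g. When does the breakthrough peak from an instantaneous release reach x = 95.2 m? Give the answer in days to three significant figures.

2810 days

Retardation factor R = 1 + ρ_b·K_d/n = 1 + 1.73 × 0.41/0.29 = 3.446.
Sorption retards both mechanisms: v_R = v/R = 0.03279 m/day, D_R = D/R = 0.1001 m²/day.
Peak time from v_R²t² + 2D_R t − x² = 0: t = (√(D_R² + v_R²x²) − D_R)/v_R².
√(D_R² + v_R²x²) = √(0.1001² + 0.03279² × 95.2²) = 3.123; v_R² = 0.001075.
t = (3.123 − 0.1001)/0.001075 = 2810 days.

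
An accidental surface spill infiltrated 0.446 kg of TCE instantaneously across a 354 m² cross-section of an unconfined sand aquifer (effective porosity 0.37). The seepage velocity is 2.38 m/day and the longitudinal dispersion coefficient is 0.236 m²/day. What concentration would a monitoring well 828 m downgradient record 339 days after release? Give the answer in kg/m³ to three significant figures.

For an instantaneous plane source, C(x,t) = M/(n_e·A·√(4πDt)) · exp(−(x−vt)²/(4Dt)), with n_e·A the pore (flow) area.
Plume center vt = 2.38 × 339 = 806.82 m, so the well at 828 m is 21.18 m downgradient of the peak.
√(4πDt) = 31.71 m, giving peak height M/(n_e·A·√(4πDt)) = 0.446/(0.37 × 354 × 31.71) = 0.0001074 kg/m³.
(x−vt)²/(4Dt) = (21.18)²/(4 × 0.236 × 339) = 1.402; exp(−1.402) = 0.2461.
C = 0.0001074 × 0.2461 = 2.64e-05 kg/m³.

2.64e-05 kg/m³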